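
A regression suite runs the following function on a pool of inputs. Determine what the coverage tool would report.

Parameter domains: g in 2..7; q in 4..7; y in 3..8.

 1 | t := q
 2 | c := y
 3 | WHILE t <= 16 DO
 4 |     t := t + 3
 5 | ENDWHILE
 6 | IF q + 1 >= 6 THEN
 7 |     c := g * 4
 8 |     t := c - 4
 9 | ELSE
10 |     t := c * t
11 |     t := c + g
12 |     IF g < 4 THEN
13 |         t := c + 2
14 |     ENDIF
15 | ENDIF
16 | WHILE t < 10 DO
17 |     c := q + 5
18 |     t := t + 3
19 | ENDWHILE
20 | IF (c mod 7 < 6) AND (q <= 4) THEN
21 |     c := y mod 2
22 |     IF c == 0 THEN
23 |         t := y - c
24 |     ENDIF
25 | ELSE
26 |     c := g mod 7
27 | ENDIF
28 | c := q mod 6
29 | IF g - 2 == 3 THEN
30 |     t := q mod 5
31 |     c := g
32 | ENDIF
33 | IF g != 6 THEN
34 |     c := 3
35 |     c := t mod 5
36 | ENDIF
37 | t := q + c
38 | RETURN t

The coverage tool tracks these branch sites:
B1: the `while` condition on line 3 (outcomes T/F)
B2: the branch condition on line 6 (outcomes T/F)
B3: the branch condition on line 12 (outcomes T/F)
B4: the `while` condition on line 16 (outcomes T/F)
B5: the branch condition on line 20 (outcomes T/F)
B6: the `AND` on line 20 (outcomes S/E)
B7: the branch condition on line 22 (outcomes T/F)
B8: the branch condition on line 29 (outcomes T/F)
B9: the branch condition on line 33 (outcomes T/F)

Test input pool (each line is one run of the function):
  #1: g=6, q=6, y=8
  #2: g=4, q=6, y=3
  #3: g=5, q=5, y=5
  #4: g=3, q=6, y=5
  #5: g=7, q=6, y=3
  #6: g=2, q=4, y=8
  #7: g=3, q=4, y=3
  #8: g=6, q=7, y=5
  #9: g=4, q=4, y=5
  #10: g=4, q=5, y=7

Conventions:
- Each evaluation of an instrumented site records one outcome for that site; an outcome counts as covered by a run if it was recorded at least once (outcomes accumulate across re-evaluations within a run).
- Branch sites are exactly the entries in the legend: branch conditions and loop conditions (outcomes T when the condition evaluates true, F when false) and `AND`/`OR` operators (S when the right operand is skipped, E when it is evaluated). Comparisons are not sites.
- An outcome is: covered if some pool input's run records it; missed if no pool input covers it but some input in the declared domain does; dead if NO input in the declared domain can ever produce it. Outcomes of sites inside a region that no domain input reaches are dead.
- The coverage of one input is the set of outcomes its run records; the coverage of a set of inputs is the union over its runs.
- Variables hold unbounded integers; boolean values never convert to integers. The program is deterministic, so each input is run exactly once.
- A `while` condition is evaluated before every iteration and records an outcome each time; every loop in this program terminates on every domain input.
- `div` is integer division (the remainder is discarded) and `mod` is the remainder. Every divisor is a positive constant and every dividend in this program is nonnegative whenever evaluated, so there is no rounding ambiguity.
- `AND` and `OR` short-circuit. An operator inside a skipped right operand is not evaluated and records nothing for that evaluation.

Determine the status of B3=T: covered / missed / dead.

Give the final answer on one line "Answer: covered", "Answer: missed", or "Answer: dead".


B3=T is recorded by pool input(s) 6, 7 -> covered
Answer: covered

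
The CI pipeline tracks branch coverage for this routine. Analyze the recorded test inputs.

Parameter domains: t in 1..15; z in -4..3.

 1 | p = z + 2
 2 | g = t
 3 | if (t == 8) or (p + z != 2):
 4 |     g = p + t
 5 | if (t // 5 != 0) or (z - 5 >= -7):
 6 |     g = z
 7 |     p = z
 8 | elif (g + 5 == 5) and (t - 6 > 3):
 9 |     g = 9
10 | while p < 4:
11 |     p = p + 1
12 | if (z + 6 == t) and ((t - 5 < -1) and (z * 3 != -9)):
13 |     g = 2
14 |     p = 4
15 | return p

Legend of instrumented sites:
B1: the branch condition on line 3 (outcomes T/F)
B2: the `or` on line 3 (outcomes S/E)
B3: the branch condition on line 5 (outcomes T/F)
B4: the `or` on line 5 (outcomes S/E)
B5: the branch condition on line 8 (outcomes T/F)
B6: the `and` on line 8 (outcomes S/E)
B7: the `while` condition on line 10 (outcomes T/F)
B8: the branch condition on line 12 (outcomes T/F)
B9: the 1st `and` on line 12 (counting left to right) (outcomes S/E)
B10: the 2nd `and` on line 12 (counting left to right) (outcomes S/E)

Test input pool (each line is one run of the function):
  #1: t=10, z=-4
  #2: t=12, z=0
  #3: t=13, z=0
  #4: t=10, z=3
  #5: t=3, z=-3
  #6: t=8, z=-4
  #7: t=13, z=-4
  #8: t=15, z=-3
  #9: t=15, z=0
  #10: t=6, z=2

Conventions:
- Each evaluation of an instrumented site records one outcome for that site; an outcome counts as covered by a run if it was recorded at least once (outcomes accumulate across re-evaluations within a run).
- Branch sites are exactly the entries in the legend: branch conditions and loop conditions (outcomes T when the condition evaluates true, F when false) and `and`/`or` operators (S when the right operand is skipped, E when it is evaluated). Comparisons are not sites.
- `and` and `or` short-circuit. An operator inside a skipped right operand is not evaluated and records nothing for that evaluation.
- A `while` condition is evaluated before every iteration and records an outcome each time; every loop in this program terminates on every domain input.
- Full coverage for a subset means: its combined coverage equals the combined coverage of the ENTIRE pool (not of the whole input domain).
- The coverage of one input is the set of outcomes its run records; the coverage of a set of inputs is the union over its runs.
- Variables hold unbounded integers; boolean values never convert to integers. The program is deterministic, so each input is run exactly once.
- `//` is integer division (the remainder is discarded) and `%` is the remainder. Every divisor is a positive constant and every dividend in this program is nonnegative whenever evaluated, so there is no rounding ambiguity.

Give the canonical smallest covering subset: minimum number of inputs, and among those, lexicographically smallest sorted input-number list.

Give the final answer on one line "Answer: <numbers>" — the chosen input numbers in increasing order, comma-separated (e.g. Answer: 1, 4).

#1 (t=10, z=-4) -> B2->E, B1->T, B4->S, B3->T, B7->T, B7->T, B7->T, B7->T, B7->T, B7->T, B7->T, B7->T, B7->F, B9->S, ...; covered: B1=T, B2=E, B3=T, B4=S, B7=T, B7=F, B8=F, B9=S
#2 (t=12, z=0) -> B2->E, B1->F, B4->S, B3->T, B7->T, B7->T, B7->T, B7->T, B7->F, B9->S, B8->F; covered: B1=F, B2=E, B3=T, B4=S, B7=T, B7=F, B8=F, B9=S
#3 (t=13, z=0) -> B2->E, B1->F, B4->S, B3->T, B7->T, B7->T, B7->T, B7->T, B7->F, B9->S, B8->F; covered: B1=F, B2=E, B3=T, B4=S, B7=T, B7=F, B8=F, B9=S
#4 (t=10, z=3) -> B2->E, B1->T, B4->S, B3->T, B7->T, B7->F, B9->S, B8->F; covered: B1=T, B2=E, B3=T, B4=S, B7=T, B7=F, B8=F, B9=S
#5 (t=3, z=-3) -> B2->E, B1->T, B4->E, B3->F, B6->S, B5->F, B7->T, B7->T, B7->T, B7->T, B7->T, B7->F, B9->E, B10->E, ...; covered: B1=T, B2=E, B3=F, B4=E, B5=F, B6=S, B7=T, B7=F, B8=F, B9=E, B10=E
#6 (t=8, z=-4) -> B2->S, B1->T, B4->S, B3->T, B7->T, B7->T, B7->T, B7->T, B7->T, B7->T, B7->T, B7->T, B7->F, B9->S, ...; covered: B1=T, B2=S, B3=T, B4=S, B7=T, B7=F, B8=F, B9=S
#7 (t=13, z=-4) -> B2->E, B1->T, B4->S, B3->T, B7->T, B7->T, B7->T, B7->T, B7->T, B7->T, B7->T, B7->T, B7->F, B9->S, ...; covered: B1=T, B2=E, B3=T, B4=S, B7=T, B7=F, B8=F, B9=S
#8 (t=15, z=-3) -> B2->E, B1->T, B4->S, B3->T, B7->T, B7->T, B7->T, B7->T, B7->T, B7->T, B7->T, B7->F, B9->S, B8->F; covered: B1=T, B2=E, B3=T, B4=S, B7=T, B7=F, B8=F, B9=S
#9 (t=15, z=0) -> B2->E, B1->F, B4->S, B3->T, B7->T, B7->T, B7->T, B7->T, B7->F, B9->S, B8->F; covered: B1=F, B2=E, B3=T, B4=S, B7=T, B7=F, B8=F, B9=S
#10 (t=6, z=2) -> B2->E, B1->T, B4->S, B3->T, B7->T, B7->T, B7->F, B9->S, B8->F; covered: B1=T, B2=E, B3=T, B4=S, B7=T, B7=F, B8=F, B9=S
the full pool covers 16 outcomes: B1=T, B1=F, B2=S, B2=E, B3=T, B3=F, B4=S, B4=E, B5=F, B6=S, B7=T, B7=F, B8=F, B9=S, B9=E, B10=E
checked all size-1 subsets: none covers 16 outcomes (max 11/16)
checked all size-2 subsets: none covers 16 outcomes (max 15/16)
size 3: inputs {2, 5, 6} cover all 16 outcomes, and no lexicographically smaller subset of this size does

Answer: 2, 5, 6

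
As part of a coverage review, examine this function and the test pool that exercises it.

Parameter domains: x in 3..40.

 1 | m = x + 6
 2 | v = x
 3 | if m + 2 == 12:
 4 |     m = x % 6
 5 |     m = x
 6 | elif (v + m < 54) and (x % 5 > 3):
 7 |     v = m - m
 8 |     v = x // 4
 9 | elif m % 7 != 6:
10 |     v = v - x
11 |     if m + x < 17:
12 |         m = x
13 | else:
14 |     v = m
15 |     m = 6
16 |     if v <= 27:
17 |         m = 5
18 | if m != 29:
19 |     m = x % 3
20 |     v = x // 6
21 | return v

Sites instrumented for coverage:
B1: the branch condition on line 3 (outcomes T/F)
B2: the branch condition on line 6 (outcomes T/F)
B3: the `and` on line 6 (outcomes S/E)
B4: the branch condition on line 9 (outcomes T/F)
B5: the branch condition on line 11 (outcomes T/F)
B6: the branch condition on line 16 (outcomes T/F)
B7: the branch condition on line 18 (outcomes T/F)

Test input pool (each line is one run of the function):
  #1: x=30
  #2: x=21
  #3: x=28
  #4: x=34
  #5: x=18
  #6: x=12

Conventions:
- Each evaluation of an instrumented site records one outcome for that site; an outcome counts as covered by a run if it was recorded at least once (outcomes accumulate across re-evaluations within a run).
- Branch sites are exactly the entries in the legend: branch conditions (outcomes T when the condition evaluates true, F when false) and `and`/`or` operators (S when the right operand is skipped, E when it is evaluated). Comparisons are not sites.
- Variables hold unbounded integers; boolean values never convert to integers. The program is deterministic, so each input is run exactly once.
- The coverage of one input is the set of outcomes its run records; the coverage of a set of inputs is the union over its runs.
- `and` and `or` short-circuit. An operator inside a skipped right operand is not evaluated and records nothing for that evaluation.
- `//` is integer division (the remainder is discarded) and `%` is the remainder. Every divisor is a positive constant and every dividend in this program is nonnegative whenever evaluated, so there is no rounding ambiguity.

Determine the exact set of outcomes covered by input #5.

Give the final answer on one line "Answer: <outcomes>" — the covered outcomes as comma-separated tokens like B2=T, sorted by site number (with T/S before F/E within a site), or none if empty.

Running input #5 (x=18), event by event:
  B1->F, B3->E, B2->F, B4->T, B5->F, B7->T
deduplicating events, the covered set is: B1=F, B2=F, B3=E, B4=T, B5=F, B7=T

Answer: B1=F, B2=F, B3=E, B4=T, B5=F, B7=T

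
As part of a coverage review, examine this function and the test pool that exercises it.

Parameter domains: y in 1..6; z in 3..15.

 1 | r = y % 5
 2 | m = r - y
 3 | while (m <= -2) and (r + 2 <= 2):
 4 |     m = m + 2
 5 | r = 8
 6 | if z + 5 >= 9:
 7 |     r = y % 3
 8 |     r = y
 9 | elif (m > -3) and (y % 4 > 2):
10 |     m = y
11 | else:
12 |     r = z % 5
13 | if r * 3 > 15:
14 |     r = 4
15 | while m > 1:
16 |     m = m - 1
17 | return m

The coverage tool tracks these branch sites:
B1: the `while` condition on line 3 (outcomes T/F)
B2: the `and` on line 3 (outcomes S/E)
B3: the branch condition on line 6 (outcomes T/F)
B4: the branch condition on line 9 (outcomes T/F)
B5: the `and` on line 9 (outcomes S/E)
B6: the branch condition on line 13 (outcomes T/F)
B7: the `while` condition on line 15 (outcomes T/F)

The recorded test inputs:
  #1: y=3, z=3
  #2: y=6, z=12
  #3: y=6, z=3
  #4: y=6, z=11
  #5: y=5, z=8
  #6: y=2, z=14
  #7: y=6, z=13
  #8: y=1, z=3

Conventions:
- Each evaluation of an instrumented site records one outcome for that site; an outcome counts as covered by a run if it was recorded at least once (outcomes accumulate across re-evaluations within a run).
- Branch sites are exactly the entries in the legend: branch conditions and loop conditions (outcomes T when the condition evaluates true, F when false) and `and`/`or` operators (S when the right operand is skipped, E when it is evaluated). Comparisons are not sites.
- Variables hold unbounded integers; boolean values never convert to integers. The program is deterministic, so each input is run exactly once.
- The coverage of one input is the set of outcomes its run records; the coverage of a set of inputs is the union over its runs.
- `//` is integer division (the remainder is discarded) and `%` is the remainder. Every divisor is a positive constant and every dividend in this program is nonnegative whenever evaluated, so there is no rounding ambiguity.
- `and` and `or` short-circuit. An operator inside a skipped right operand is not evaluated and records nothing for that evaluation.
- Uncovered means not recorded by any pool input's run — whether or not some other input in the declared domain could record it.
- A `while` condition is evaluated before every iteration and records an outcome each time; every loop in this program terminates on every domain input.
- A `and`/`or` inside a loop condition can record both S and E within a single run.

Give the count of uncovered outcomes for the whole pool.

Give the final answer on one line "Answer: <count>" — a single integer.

#1 (y=3, z=3) -> B2->S, B1->F, B3->F, B5->E, B4->T, B6->T, B7->T, B7->T, B7->F; covered: B1=F, B2=S, B3=F, B4=T, B5=E, B6=T, B7=T, B7=F
#2 (y=6, z=12) -> B2->E, B1->F, B3->T, B6->T, B7->F; covered: B1=F, B2=E, B3=T, B6=T, B7=F
#3 (y=6, z=3) -> B2->E, B1->F, B3->F, B5->S, B4->F, B6->F, B7->F; covered: B1=F, B2=E, B3=F, B4=F, B5=S, B6=F, B7=F
#4 (y=6, z=11) -> B2->E, B1->F, B3->T, B6->T, B7->F; covered: B1=F, B2=E, B3=T, B6=T, B7=F
#5 (y=5, z=8) -> B2->E, B1->T, B2->E, B1->T, B2->S, B1->F, B3->T, B6->F, B7->F; covered: B1=T, B1=F, B2=S, B2=E, B3=T, B6=F, B7=F
#6 (y=2, z=14) -> B2->S, B1->F, B3->T, B6->F, B7->F; covered: B1=F, B2=S, B3=T, B6=F, B7=F
#7 (y=6, z=13) -> B2->E, B1->F, B3->T, B6->T, B7->F; covered: B1=F, B2=E, B3=T, B6=T, B7=F
#8 (y=1, z=3) -> B2->S, B1->F, B3->F, B5->E, B4->F, B6->F, B7->F; covered: B1=F, B2=S, B3=F, B4=F, B5=E, B6=F, B7=F
union over the pool: B1=T, B1=F, B2=S, B2=E, B3=T, B3=F, B4=T, B4=F, B5=S, B5=E, B6=T, B6=F, B7=T, B7=F
uncovered (0 of 14): none

Answer: 0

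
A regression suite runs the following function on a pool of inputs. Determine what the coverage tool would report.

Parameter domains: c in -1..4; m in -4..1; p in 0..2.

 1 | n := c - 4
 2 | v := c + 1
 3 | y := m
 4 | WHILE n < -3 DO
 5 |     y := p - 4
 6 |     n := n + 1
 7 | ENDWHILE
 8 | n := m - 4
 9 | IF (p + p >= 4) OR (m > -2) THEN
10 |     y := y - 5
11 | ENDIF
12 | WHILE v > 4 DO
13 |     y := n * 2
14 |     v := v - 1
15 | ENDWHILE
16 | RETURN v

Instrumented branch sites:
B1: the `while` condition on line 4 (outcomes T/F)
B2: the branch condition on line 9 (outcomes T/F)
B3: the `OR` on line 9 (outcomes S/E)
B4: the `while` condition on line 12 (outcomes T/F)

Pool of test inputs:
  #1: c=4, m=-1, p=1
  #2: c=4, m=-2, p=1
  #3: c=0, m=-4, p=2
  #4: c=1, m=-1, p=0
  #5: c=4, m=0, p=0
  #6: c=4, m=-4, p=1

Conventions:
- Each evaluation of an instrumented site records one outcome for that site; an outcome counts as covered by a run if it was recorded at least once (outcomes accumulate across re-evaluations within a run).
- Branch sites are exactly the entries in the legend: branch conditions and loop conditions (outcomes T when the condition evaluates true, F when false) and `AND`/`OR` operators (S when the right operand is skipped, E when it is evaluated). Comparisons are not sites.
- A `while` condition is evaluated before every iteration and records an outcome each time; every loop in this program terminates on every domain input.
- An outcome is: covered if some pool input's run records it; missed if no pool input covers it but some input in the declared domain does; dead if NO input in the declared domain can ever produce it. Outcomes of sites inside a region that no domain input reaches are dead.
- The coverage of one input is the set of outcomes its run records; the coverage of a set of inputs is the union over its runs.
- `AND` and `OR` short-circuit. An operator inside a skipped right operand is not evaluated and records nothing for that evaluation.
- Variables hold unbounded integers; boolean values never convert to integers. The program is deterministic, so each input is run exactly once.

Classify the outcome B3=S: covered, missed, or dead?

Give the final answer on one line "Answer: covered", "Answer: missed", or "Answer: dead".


B3=S is recorded by pool input(s) 3 -> covered
Answer: covered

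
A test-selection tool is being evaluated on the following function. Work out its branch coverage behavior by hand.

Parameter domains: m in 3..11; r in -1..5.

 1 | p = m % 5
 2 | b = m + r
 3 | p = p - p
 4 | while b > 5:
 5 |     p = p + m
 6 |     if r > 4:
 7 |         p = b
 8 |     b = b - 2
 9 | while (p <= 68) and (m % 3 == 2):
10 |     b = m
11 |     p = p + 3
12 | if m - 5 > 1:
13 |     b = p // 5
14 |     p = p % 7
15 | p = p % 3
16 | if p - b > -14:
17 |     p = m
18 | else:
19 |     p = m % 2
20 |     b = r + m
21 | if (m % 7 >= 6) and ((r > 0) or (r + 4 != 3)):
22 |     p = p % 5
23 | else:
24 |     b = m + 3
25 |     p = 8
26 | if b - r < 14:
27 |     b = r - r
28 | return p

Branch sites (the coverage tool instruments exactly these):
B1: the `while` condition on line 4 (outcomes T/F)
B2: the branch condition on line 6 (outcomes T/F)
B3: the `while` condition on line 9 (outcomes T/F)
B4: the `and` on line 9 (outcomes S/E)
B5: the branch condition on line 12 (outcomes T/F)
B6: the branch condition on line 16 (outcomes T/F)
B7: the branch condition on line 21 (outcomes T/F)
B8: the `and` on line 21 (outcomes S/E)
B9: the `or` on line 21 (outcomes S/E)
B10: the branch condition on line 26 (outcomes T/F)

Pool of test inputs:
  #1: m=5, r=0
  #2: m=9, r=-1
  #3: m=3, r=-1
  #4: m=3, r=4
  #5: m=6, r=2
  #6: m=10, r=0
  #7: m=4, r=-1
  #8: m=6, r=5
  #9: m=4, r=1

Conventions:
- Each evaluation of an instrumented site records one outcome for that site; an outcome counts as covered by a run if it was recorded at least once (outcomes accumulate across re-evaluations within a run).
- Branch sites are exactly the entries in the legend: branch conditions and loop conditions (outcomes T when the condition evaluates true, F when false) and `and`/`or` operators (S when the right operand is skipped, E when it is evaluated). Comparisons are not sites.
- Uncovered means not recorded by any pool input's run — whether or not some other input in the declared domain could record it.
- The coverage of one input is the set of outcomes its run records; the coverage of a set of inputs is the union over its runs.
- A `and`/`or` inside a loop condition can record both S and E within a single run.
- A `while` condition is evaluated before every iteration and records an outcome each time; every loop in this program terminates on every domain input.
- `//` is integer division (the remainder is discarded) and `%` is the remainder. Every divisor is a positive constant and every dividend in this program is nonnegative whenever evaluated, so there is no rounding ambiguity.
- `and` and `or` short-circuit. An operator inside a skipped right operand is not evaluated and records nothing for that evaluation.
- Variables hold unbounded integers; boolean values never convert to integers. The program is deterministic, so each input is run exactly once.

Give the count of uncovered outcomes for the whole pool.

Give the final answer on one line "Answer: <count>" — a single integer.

input #1, m=5, r=0: outcomes B1=F, B3=T, B3=F, B4=S, B4=E, B5=F, B6=T, B7=F, B8=S, B10=T
input #2, m=9, r=-1: outcomes B1=T, B1=F, B2=F, B3=F, B4=E, B5=T, B6=T, B7=F, B8=S, B10=T
input #3, m=3, r=-1: outcomes B1=F, B3=F, B4=E, B5=F, B6=T, B7=F, B8=S, B10=T
input #4, m=3, r=4: outcomes B1=T, B1=F, B2=F, B3=F, B4=E, B5=F, B6=T, B7=F, B8=S, B10=T
input #5, m=6, r=2: outcomes B1=T, B1=F, B2=F, B3=F, B4=E, B5=F, B6=T, B7=T, B8=E, B9=S, B10=T
input #6, m=10, r=0: outcomes B1=T, B1=F, B2=F, B3=F, B4=E, B5=T, B6=T, B7=F, B8=S, B10=T
input #7, m=4, r=-1: outcomes B1=F, B3=F, B4=E, B5=F, B6=T, B7=F, B8=S, B10=T
input #8, m=6, r=5: outcomes B1=T, B1=F, B2=T, B3=F, B4=E, B5=F, B6=T, B7=T, B8=E, B9=S, B10=T
input #9, m=4, r=1: outcomes B1=F, B3=F, B4=E, B5=F, B6=T, B7=F, B8=S, B10=T
union over the pool: B1=T, B1=F, B2=T, B2=F, B3=T, B3=F, B4=S, B4=E, B5=T, B5=F, B6=T, B7=T, B7=F, B8=S, B8=E, B9=S, B10=T
uncovered (3 of 20): B6=F, B9=E, B10=F

Answer: 3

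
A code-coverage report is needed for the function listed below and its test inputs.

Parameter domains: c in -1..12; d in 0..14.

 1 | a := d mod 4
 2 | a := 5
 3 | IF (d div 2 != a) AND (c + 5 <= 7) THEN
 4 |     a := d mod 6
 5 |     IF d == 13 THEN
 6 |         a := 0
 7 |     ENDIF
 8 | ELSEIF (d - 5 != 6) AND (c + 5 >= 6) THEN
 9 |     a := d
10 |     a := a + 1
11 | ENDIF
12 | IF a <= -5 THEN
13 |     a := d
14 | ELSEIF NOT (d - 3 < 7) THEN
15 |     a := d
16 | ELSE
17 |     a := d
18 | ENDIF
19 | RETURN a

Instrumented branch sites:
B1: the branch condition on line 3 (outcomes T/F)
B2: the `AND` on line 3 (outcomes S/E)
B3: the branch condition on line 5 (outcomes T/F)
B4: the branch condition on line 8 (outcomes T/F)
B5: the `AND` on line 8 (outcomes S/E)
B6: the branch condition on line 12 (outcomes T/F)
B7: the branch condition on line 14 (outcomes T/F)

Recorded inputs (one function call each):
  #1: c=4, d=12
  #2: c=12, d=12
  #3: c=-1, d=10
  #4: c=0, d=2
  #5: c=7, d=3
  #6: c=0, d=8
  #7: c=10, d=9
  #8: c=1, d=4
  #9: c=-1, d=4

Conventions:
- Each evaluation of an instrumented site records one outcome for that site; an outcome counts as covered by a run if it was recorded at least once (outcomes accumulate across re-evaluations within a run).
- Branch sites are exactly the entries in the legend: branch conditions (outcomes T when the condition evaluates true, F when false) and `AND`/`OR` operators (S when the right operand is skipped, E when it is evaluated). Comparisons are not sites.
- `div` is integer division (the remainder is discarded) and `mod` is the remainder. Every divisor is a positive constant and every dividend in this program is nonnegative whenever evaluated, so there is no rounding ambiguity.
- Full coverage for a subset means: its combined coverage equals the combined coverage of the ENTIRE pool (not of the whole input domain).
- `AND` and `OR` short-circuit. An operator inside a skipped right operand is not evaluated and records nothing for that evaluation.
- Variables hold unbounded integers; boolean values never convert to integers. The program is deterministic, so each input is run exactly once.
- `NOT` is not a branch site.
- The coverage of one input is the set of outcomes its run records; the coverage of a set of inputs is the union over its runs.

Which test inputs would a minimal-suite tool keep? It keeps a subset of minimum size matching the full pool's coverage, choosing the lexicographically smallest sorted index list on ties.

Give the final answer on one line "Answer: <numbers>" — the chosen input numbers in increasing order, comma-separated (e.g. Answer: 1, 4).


input #1 (c=4, d=12): covers B1=F, B2=E, B4=T, B5=E, B6=F, B7=T
input #2 (c=12, d=12): covers B1=F, B2=E, B4=T, B5=E, B6=F, B7=T
input #3 (c=-1, d=10): covers B1=F, B2=S, B4=F, B5=E, B6=F, B7=T
input #4 (c=0, d=2): covers B1=T, B2=E, B3=F, B6=F, B7=F
input #5 (c=7, d=3): covers B1=F, B2=E, B4=T, B5=E, B6=F, B7=F
input #6 (c=0, d=8): covers B1=T, B2=E, B3=F, B6=F, B7=F
input #7 (c=10, d=9): covers B1=F, B2=E, B4=T, B5=E, B6=F, B7=F
input #8 (c=1, d=4): covers B1=T, B2=E, B3=F, B6=F, B7=F
input #9 (c=-1, d=4): covers B1=T, B2=E, B3=F, B6=F, B7=F
together the pool reaches 11 outcomes: B1=T, B1=F, B2=S, B2=E, B3=F, B4=T, B4=F, B5=E, B6=F, B7=T, B7=F
size 1 is not enough: best union over all size-1 subsets is 6/11
size 2 is not enough: best union over all size-2 subsets is 10/11
inputs {1, 3, 4} (size 3) cover everything; no size-3 subset with a lexicographically smaller index list covers all 11
Answer: 1, 3, 4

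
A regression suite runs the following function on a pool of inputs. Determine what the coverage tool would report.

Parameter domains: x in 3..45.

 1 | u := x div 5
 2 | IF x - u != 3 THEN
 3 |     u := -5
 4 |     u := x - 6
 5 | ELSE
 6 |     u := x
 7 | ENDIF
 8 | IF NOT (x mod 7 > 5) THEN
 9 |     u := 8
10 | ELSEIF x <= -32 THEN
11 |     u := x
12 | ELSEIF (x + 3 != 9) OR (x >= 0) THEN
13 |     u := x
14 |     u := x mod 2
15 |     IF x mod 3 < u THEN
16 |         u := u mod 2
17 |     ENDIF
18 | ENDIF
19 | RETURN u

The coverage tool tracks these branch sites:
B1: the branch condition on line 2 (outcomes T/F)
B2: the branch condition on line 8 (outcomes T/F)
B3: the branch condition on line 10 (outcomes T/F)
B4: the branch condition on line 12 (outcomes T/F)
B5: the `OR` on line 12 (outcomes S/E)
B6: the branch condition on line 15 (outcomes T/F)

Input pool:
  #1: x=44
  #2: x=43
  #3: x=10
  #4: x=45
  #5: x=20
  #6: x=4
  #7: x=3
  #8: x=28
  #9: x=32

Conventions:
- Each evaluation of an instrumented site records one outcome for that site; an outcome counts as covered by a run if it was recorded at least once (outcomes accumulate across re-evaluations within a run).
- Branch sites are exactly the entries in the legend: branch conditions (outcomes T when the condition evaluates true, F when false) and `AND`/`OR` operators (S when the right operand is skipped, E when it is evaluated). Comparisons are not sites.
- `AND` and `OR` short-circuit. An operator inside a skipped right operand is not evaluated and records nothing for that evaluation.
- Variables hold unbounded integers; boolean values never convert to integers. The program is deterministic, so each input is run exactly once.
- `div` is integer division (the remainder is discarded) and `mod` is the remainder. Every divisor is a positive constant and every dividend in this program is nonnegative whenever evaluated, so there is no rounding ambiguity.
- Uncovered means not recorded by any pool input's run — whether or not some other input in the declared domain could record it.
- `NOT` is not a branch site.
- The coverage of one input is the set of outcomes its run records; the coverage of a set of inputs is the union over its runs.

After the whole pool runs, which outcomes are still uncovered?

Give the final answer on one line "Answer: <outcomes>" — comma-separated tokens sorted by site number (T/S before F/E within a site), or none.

test 1 (x=44) fires B1->T, B2->T; hits B1=T, B2=T
test 2 (x=43) fires B1->T, B2->T; hits B1=T, B2=T
test 3 (x=10) fires B1->T, B2->T; hits B1=T, B2=T
test 4 (x=45) fires B1->T, B2->T; hits B1=T, B2=T
test 5 (x=20) fires B1->T, B2->F, B3->F, B5->S, B4->T, B6->F; hits B1=T, B2=F, B3=F, B4=T, B5=S, B6=F
test 6 (x=4) fires B1->T, B2->T; hits B1=T, B2=T
test 7 (x=3) fires B1->F, B2->T; hits B1=F, B2=T
test 8 (x=28) fires B1->T, B2->T; hits B1=T, B2=T
test 9 (x=32) fires B1->T, B2->T; hits B1=T, B2=T
union over the pool: B1=T, B1=F, B2=T, B2=F, B3=F, B4=T, B5=S, B6=F
uncovered (4 of 12): B3=T, B4=F, B5=E, B6=T

Answer: B3=T, B4=F, B5=E, B6=T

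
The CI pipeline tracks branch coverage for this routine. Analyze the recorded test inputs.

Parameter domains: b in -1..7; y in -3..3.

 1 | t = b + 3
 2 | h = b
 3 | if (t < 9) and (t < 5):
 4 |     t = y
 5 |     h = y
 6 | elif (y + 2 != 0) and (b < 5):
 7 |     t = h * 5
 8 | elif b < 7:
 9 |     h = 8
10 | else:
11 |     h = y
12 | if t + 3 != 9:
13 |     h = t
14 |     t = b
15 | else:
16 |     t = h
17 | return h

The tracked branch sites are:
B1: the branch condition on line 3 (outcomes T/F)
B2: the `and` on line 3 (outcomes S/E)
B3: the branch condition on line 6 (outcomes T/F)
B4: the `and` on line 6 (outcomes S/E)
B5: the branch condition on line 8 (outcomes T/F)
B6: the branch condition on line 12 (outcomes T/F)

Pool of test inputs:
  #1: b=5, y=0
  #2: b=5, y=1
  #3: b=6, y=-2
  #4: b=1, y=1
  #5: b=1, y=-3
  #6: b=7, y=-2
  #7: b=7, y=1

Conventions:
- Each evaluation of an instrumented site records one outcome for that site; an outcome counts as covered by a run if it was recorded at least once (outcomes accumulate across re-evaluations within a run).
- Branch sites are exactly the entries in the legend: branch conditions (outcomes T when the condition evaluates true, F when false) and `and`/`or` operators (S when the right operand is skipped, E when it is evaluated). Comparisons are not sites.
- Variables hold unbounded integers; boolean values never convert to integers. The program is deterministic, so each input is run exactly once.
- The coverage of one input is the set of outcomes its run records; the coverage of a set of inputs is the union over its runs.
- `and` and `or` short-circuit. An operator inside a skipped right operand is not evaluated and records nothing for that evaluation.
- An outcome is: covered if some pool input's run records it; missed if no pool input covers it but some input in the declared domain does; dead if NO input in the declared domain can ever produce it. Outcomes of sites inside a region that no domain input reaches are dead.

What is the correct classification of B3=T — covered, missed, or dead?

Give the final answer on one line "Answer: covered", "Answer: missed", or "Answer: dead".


no pool input records B3=T
but domain input (b=2, y=-3) does record it -> reachable, so missed
Answer: missed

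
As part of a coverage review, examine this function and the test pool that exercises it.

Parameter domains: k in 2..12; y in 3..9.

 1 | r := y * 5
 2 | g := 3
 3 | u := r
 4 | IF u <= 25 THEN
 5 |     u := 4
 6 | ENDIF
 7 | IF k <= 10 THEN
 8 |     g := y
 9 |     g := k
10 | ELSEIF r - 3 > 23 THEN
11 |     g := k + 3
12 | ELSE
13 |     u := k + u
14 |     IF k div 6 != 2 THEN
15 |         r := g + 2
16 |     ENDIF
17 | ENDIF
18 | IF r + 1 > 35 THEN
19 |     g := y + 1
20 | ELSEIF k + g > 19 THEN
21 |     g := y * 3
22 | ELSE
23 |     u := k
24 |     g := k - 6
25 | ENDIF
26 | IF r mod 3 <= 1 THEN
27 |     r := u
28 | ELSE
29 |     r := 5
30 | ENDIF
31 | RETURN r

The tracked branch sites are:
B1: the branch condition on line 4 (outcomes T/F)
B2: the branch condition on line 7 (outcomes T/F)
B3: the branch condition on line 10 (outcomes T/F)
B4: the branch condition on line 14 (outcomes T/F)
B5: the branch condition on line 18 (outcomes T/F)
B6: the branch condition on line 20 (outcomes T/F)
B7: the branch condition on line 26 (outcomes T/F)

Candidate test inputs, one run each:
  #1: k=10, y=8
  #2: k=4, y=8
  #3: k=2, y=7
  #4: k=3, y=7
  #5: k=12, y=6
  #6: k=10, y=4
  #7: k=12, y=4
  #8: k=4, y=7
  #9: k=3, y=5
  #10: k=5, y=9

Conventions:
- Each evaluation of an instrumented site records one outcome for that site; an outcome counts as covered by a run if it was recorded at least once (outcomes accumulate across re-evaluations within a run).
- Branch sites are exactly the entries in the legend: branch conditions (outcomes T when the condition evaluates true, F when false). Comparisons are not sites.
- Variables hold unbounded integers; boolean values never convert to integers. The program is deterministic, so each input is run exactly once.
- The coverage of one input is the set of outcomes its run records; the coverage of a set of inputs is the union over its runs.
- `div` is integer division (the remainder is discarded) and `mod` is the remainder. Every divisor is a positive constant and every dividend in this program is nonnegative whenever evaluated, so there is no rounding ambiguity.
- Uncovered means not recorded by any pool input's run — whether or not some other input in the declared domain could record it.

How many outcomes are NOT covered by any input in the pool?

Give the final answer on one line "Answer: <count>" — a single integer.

input #1 (k=10, y=8): events B1->F, B2->T, B5->T, B7->T; covers B1=F, B2=T, B5=T, B7=T
input #2 (k=4, y=8): events B1->F, B2->T, B5->T, B7->T; covers B1=F, B2=T, B5=T, B7=T
input #3 (k=2, y=7): events B1->F, B2->T, B5->T, B7->F; covers B1=F, B2=T, B5=T, B7=F
input #4 (k=3, y=7): events B1->F, B2->T, B5->T, B7->F; covers B1=F, B2=T, B5=T, B7=F
input #5 (k=12, y=6): events B1->F, B2->F, B3->T, B5->F, B6->T, B7->T; covers B1=F, B2=F, B3=T, B5=F, B6=T, B7=T
input #6 (k=10, y=4): events B1->T, B2->T, B5->F, B6->T, B7->F; covers B1=T, B2=T, B5=F, B6=T, B7=F
input #7 (k=12, y=4): events B1->T, B2->F, B3->F, B4->F, B5->F, B6->F, B7->F; covers B1=T, B2=F, B3=F, B4=F, B5=F, B6=F, B7=F
input #8 (k=4, y=7): events B1->F, B2->T, B5->T, B7->F; covers B1=F, B2=T, B5=T, B7=F
input #9 (k=3, y=5): events B1->T, B2->T, B5->F, B6->F, B7->T; covers B1=T, B2=T, B5=F, B6=F, B7=T
input #10 (k=5, y=9): events B1->F, B2->T, B5->T, B7->T; covers B1=F, B2=T, B5=T, B7=T
union over the pool: B1=T, B1=F, B2=T, B2=F, B3=T, B3=F, B4=F, B5=T, B5=F, B6=T, B6=F, B7=T, B7=F
uncovered (1 of 14): B4=T

Answer: 1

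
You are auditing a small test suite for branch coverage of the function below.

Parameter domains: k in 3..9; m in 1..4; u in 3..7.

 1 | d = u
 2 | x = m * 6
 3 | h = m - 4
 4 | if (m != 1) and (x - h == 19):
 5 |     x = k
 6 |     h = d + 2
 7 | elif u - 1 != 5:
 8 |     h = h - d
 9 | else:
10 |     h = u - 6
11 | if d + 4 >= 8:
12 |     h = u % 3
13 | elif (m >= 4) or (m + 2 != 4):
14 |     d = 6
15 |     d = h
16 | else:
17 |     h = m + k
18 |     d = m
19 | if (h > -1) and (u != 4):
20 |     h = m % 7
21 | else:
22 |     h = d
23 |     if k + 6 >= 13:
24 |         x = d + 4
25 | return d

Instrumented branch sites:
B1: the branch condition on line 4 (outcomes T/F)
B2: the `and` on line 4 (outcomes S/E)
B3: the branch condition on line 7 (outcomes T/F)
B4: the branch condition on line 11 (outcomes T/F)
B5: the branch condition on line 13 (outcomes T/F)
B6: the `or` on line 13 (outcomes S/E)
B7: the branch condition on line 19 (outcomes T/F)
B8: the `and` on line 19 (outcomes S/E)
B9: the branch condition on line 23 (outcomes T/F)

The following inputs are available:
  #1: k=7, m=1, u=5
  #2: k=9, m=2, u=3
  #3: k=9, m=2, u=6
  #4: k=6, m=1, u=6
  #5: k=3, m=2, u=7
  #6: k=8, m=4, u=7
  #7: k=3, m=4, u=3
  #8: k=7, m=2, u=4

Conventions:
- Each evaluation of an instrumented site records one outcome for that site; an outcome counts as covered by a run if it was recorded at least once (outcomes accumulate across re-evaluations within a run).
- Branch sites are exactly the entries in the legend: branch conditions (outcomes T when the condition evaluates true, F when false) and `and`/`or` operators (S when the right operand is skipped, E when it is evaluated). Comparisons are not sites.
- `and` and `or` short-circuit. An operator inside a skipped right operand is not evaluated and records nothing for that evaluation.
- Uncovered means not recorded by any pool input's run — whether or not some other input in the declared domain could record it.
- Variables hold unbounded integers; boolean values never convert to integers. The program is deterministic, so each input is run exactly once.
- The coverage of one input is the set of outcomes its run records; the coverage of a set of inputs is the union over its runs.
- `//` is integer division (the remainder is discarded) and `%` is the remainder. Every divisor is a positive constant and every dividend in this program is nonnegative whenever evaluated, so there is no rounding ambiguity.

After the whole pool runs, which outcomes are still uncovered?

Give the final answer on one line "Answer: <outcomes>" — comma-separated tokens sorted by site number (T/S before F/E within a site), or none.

input #1 (k=7, m=1, u=5): events B2->S, B1->F, B3->T, B4->T, B8->E, B7->T; covers B1=F, B2=S, B3=T, B4=T, B7=T, B8=E
input #2 (k=9, m=2, u=3): events B2->E, B1->F, B3->T, B4->F, B6->E, B5->F, B8->E, B7->T; covers B1=F, B2=E, B3=T, B4=F, B5=F, B6=E, B7=T, B8=E
input #3 (k=9, m=2, u=6): events B2->E, B1->F, B3->F, B4->T, B8->E, B7->T; covers B1=F, B2=E, B3=F, B4=T, B7=T, B8=E
input #4 (k=6, m=1, u=6): events B2->S, B1->F, B3->F, B4->T, B8->E, B7->T; covers B1=F, B2=S, B3=F, B4=T, B7=T, B8=E
input #5 (k=3, m=2, u=7): events B2->E, B1->F, B3->T, B4->T, B8->E, B7->T; covers B1=F, B2=E, B3=T, B4=T, B7=T, B8=E
input #6 (k=8, m=4, u=7): events B2->E, B1->F, B3->T, B4->T, B8->E, B7->T; covers B1=F, B2=E, B3=T, B4=T, B7=T, B8=E
input #7 (k=3, m=4, u=3): events B2->E, B1->F, B3->T, B4->F, B6->S, B5->T, B8->S, B7->F, B9->F; covers B1=F, B2=E, B3=T, B4=F, B5=T, B6=S, B7=F, B8=S, B9=F
input #8 (k=7, m=2, u=4): events B2->E, B1->F, B3->T, B4->T, B8->E, B7->F, B9->T; covers B1=F, B2=E, B3=T, B4=T, B7=F, B8=E, B9=T
union over the pool: B1=F, B2=S, B2=E, B3=T, B3=F, B4=T, B4=F, B5=T, B5=F, B6=S, B6=E, B7=T, B7=F, B8=S, B8=E, B9=T, B9=F
uncovered (1 of 18): B1=T

Answer: B1=T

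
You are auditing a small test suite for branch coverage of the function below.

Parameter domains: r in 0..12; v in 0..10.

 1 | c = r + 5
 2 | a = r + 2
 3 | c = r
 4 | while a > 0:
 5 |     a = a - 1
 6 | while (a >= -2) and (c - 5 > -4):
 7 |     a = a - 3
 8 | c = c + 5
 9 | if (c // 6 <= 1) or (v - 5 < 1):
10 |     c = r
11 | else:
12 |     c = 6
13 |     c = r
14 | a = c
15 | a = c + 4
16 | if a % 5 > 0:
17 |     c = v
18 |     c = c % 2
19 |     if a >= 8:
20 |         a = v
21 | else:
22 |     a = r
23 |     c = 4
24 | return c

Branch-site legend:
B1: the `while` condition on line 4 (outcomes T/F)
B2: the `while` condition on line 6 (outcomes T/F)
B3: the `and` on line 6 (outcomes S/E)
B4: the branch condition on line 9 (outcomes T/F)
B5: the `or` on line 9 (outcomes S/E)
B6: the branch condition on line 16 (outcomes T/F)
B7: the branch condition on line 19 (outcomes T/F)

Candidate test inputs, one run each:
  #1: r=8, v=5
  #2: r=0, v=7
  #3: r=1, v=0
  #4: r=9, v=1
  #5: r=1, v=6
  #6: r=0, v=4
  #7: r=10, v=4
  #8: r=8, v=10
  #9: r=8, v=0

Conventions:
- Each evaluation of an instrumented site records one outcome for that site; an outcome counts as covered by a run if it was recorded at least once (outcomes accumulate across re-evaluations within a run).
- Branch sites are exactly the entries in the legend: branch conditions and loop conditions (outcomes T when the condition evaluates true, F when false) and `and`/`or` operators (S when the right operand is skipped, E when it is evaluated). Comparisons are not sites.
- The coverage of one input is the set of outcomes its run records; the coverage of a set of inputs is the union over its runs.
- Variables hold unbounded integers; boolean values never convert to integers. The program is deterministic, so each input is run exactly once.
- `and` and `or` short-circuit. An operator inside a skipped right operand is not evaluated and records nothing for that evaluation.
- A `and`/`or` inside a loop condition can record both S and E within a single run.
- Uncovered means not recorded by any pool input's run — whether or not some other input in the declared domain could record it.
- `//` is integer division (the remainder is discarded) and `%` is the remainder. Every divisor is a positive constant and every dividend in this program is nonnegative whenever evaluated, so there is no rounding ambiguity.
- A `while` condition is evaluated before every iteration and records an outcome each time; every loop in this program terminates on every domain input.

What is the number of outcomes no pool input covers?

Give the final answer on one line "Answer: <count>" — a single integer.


test 1 (r=8, v=5) fires B1->T, B1->T, B1->T, B1->T, B1->T, B1->T, B1->T, B1->T, B1->T, B1->T, B1->F, B3->E, B2->T, B3->S, ...; hits B1=T, B1=F, B2=T, B2=F, B3=S, B3=E, B4=T, B5=E, B6=T, B7=T
test 2 (r=0, v=7) fires B1->T, B1->T, B1->F, B3->E, B2->F, B5->S, B4->T, B6->T, B7->F; hits B1=T, B1=F, B2=F, B3=E, B4=T, B5=S, B6=T, B7=F
test 3 (r=1, v=0) fires B1->T, B1->T, B1->T, B1->F, B3->E, B2->F, B5->S, B4->T, B6->F; hits B1=T, B1=F, B2=F, B3=E, B4=T, B5=S, B6=F
test 4 (r=9, v=1) fires B1->T, B1->T, B1->T, B1->T, B1->T, B1->T, B1->T, B1->T, B1->T, B1->T, B1->T, B1->F, B3->E, B2->T, ...; hits B1=T, B1=F, B2=T, B2=F, B3=S, B3=E, B4=T, B5=E, B6=T, B7=T
test 5 (r=1, v=6) fires B1->T, B1->T, B1->T, B1->F, B3->E, B2->F, B5->S, B4->T, B6->F; hits B1=T, B1=F, B2=F, B3=E, B4=T, B5=S, B6=F
test 6 (r=0, v=4) fires B1->T, B1->T, B1->F, B3->E, B2->F, B5->S, B4->T, B6->T, B7->F; hits B1=T, B1=F, B2=F, B3=E, B4=T, B5=S, B6=T, B7=F
test 7 (r=10, v=4) fires B1->T, B1->T, B1->T, B1->T, B1->T, B1->T, B1->T, B1->T, B1->T, B1->T, B1->T, B1->T, B1->F, B3->E, ...; hits B1=T, B1=F, B2=T, B2=F, B3=S, B3=E, B4=T, B5=E, B6=T, B7=T
test 8 (r=8, v=10) fires B1->T, B1->T, B1->T, B1->T, B1->T, B1->T, B1->T, B1->T, B1->T, B1->T, B1->F, B3->E, B2->T, B3->S, ...; hits B1=T, B1=F, B2=T, B2=F, B3=S, B3=E, B4=F, B5=E, B6=T, B7=T
test 9 (r=8, v=0) fires B1->T, B1->T, B1->T, B1->T, B1->T, B1->T, B1->T, B1->T, B1->T, B1->T, B1->F, B3->E, B2->T, B3->S, ...; hits B1=T, B1=F, B2=T, B2=F, B3=S, B3=E, B4=T, B5=E, B6=T, B7=T
union over the pool: B1=T, B1=F, B2=T, B2=F, B3=S, B3=E, B4=T, B4=F, B5=S, B5=E, B6=T, B6=F, B7=T, B7=F
uncovered (0 of 14): none
Answer: 0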